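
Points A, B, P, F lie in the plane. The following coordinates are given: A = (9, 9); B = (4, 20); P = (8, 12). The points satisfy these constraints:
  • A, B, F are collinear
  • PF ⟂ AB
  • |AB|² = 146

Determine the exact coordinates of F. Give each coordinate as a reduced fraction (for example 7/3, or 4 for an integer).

1. F_x = 562/73  [[A, B, F are collinear ⇒ -11x-5y+144=0] ∩ [PF ⟂ AB ⇒ -5x+11y-92=0]]
2. F_y = 866/73  [[A, B, F are collinear ⇒ -11x-5y+144=0] ∩ [PF ⟂ AB ⇒ -5x+11y-92=0]]
   so F = (562/73, 866/73)

F = (562/73, 866/73)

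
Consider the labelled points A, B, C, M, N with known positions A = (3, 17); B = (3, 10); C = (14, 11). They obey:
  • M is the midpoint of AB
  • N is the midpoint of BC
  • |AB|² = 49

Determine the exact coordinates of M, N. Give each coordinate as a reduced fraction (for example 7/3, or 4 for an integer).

1. M_x = 3  [2·M = A+B = (3, 17)+(3, 10)]
2. M_y = 27/2  [2·M = A+B = (3, 17)+(3, 10)]
   so M = (3, 27/2)
3. N_x = 17/2  [2·N = B+C = (3, 10)+(14, 11)]
4. N_y = 21/2  [2·N = B+C = (3, 10)+(14, 11)]
   so N = (17/2, 21/2)

M = (3, 27/2)
N = (17/2, 21/2)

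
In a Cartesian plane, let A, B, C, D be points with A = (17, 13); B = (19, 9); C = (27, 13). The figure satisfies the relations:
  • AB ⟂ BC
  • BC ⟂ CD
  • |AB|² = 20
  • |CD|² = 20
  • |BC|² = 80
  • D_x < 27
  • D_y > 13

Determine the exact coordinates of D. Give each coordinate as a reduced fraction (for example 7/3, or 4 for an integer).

1. D_x = 25  [[BC ⟂ CD ⇒ 8x+4y-268=0] ∩ [|D−(27, 13)|²=20]]
2. D_y = 17  [[BC ⟂ CD ⇒ 8x+4y-268=0] ∩ [|D−(27, 13)|²=20]]
   so D = (25, 17)

D = (25, 17)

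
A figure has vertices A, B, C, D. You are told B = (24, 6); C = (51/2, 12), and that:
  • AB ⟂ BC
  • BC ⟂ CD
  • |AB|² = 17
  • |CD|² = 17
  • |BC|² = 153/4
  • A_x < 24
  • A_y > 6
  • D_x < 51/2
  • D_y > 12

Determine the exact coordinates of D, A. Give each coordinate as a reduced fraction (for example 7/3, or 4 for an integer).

D = (43/2, 13)
A = (20, 7)

1. D_x = 43/2  [[BC ⟂ CD ⇒ 3/2x+6y-441/4=0] ∩ [|D−(51/2, 12)|²=17]]
2. D_y = 13  [[BC ⟂ CD ⇒ 3/2x+6y-441/4=0] ∩ [|D−(51/2, 12)|²=17]]
   so D = (43/2, 13)
3. A_x = 20  [[AB ⟂ BC ⇒ -3/2x-6y+72=0] ∩ [|A−(24, 6)|²=17]]
4. A_y = 7  [[AB ⟂ BC ⇒ -3/2x-6y+72=0] ∩ [|A−(24, 6)|²=17]]
   so A = (20, 7)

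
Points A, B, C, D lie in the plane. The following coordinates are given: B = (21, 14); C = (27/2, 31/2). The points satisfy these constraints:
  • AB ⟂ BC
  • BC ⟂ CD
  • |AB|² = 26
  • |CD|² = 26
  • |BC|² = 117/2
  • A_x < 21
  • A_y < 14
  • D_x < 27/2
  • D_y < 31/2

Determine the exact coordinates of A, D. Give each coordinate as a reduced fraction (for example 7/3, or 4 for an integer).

1. A_x = 20  [[AB ⟂ BC ⇒ 15/2x-3/2y-273/2=0] ∩ [|A−(21, 14)|²=26]]
2. A_y = 9  [[AB ⟂ BC ⇒ 15/2x-3/2y-273/2=0] ∩ [|A−(21, 14)|²=26]]
   so A = (20, 9)
3. D_x = 25/2  [[BC ⟂ CD ⇒ -15/2x+3/2y+78=0] ∩ [|D−(27/2, 31/2)|²=26]]
4. D_y = 21/2  [[BC ⟂ CD ⇒ -15/2x+3/2y+78=0] ∩ [|D−(27/2, 31/2)|²=26]]
   so D = (25/2, 21/2)

A = (20, 9)
D = (25/2, 21/2)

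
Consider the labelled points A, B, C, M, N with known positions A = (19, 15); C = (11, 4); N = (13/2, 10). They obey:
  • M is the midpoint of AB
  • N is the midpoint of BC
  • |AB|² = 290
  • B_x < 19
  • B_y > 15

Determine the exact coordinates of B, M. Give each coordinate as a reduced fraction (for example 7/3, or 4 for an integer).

1. B_x = 2  [B = 2·N−C = 2·(13/2, 10)−(11, 4)]
2. B_y = 16  [B = 2·N−C = 2·(13/2, 10)−(11, 4)]
   so B = (2, 16)
3. M_x = 21/2  [2·M = A+B = (19, 15)+(2, 16)]
4. M_y = 31/2  [2·M = A+B = (19, 15)+(2, 16)]
   so M = (21/2, 31/2)

B = (2, 16)
M = (21/2, 31/2)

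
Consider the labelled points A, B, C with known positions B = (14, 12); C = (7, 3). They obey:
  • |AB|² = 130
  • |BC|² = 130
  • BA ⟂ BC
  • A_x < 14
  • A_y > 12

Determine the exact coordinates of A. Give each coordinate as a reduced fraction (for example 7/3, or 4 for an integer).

1. A_x = 5  [[BA ⟂ BC ⇒ -7x-9y+206=0] ∩ [|A−(14, 12)|²=130]]
2. A_y = 19  [[BA ⟂ BC ⇒ -7x-9y+206=0] ∩ [|A−(14, 12)|²=130]]
   so A = (5, 19)

A = (5, 19)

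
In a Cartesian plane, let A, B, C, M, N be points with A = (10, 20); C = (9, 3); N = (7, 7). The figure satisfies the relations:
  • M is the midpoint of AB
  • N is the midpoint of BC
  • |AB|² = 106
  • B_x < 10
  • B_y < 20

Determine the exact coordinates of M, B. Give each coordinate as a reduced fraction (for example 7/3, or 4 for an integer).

M = (15/2, 31/2)
B = (5, 11)

1. B_x = 5  [B = 2·N−C = 2·(7, 7)−(9, 3)]
2. B_y = 11  [B = 2·N−C = 2·(7, 7)−(9, 3)]
   so B = (5, 11)
3. M_x = 15/2  [2·M = A+B = (10, 20)+(5, 11)]
4. M_y = 31/2  [2·M = A+B = (10, 20)+(5, 11)]
   so M = (15/2, 31/2)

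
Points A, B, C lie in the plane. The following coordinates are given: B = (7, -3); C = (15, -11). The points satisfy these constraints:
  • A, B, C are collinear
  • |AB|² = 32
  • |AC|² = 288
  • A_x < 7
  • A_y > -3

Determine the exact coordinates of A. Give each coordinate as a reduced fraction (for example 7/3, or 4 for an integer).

A = (3, 1)

1. A_x = 3  [[A, B, C are collinear ⇒ 8x+8y-32=0] ∩ [|A−(7, -3)|²=32]]
2. A_y = 1  [[A, B, C are collinear ⇒ 8x+8y-32=0] ∩ [|A−(7, -3)|²=32]]
   so A = (3, 1)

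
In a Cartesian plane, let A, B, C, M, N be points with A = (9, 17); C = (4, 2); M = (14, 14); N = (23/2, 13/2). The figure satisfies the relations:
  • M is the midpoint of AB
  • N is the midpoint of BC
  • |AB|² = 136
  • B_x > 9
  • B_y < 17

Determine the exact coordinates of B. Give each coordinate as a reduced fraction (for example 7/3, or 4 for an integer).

1. B_x = 19  [B = 2·M−A = 2·(14, 14)−(9, 17)]
2. B_y = 11  [B = 2·M−A = 2·(14, 14)−(9, 17)]
   so B = (19, 11)

B = (19, 11)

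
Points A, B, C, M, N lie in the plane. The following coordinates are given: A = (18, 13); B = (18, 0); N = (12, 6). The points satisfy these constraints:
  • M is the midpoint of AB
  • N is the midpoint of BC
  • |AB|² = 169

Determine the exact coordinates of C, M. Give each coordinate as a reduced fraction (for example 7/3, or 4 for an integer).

C = (6, 12)
M = (18, 13/2)

1. M_x = 18  [2·M = A+B = (18, 13)+(18, 0)]
2. M_y = 13/2  [2·M = A+B = (18, 13)+(18, 0)]
   so M = (18, 13/2)
3. C_x = 6  [C = 2·N−B = 2·(12, 6)−(18, 0)]
4. C_y = 12  [C = 2·N−B = 2·(12, 6)−(18, 0)]
   so C = (6, 12)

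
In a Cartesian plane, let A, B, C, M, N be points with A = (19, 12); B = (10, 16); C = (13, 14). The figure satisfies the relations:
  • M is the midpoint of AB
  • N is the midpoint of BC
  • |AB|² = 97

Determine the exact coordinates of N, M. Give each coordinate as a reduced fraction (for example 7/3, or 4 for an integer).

N = (23/2, 15)
M = (29/2, 14)

1. M_x = 29/2  [2·M = A+B = (19, 12)+(10, 16)]
2. M_y = 14  [2·M = A+B = (19, 12)+(10, 16)]
   so M = (29/2, 14)
3. N_x = 23/2  [2·N = B+C = (10, 16)+(13, 14)]
4. N_y = 15  [2·N = B+C = (10, 16)+(13, 14)]
   so N = (23/2, 15)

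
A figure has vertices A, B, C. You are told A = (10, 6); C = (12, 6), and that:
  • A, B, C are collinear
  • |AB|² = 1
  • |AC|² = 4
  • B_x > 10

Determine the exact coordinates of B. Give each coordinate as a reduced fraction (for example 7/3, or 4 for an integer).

B = (11, 6)

1. B_x = 11  [[A, B, C are collinear ⇒ -2y+12=0] ∩ [|B−(10, 6)|²=1]]
2. B_y = 6  [[A, B, C are collinear ⇒ -2y+12=0] ∩ [|B−(10, 6)|²=1]]
   so B = (11, 6)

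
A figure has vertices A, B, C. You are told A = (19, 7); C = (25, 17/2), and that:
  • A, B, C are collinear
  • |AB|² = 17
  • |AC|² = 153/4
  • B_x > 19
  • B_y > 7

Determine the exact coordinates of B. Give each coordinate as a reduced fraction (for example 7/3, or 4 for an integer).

B = (23, 8)

1. B_x = 23  [[A, B, C are collinear ⇒ 3/2x-6y+27/2=0] ∩ [|B−(19, 7)|²=17]]
2. B_y = 8  [[A, B, C are collinear ⇒ 3/2x-6y+27/2=0] ∩ [|B−(19, 7)|²=17]]
   so B = (23, 8)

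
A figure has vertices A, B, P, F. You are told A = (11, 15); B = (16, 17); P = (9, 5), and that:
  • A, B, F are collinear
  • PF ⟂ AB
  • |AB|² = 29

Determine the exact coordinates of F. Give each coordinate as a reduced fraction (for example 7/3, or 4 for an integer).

F = (169/29, 375/29)

1. F_x = 169/29  [[A, B, F are collinear ⇒ -2x+5y-53=0] ∩ [PF ⟂ AB ⇒ 5x+2y-55=0]]
2. F_y = 375/29  [[A, B, F are collinear ⇒ -2x+5y-53=0] ∩ [PF ⟂ AB ⇒ 5x+2y-55=0]]
   so F = (169/29, 375/29)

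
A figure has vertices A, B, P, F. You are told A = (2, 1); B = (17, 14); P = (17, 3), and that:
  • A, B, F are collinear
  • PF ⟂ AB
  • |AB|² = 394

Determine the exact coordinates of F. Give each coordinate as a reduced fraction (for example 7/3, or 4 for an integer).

1. F_x = 4553/394  [[A, B, F are collinear ⇒ -13x+15y+11=0] ∩ [PF ⟂ AB ⇒ 15x+13y-294=0]]
2. F_y = 3657/394  [[A, B, F are collinear ⇒ -13x+15y+11=0] ∩ [PF ⟂ AB ⇒ 15x+13y-294=0]]
   so F = (4553/394, 3657/394)

F = (4553/394, 3657/394)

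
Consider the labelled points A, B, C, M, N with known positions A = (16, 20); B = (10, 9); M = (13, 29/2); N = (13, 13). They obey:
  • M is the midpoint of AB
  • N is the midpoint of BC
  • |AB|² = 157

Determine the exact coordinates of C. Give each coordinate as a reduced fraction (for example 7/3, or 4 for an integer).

C = (16, 17)

1. C_x = 16  [C = 2·N−B = 2·(13, 13)−(10, 9)]
2. C_y = 17  [C = 2·N−B = 2·(13, 13)−(10, 9)]
   so C = (16, 17)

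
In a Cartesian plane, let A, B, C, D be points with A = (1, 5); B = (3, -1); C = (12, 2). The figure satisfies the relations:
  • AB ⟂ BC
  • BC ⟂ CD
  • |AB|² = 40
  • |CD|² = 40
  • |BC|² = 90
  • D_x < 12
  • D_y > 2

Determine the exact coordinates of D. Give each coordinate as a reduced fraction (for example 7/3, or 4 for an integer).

1. D_x = 10  [[BC ⟂ CD ⇒ 9x+3y-114=0] ∩ [|D−(12, 2)|²=40]]
2. D_y = 8  [[BC ⟂ CD ⇒ 9x+3y-114=0] ∩ [|D−(12, 2)|²=40]]
   so D = (10, 8)

D = (10, 8)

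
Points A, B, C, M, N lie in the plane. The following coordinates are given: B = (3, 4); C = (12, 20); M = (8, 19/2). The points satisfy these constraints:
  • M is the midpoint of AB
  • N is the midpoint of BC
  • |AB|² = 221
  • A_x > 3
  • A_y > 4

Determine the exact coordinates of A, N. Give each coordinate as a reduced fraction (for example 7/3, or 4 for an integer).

A = (13, 15)
N = (15/2, 12)

1. A_x = 13  [A = 2·M−B = 2·(8, 19/2)−(3, 4)]
2. A_y = 15  [A = 2·M−B = 2·(8, 19/2)−(3, 4)]
   so A = (13, 15)
3. N_x = 15/2  [2·N = B+C = (3, 4)+(12, 20)]
4. N_y = 12  [2·N = B+C = (3, 4)+(12, 20)]
   so N = (15/2, 12)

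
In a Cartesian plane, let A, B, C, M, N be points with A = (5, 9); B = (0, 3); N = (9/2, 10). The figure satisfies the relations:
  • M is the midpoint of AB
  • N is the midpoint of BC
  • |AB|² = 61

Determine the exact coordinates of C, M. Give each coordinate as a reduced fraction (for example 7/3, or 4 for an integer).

C = (9, 17)
M = (5/2, 6)

1. M_x = 5/2  [2·M = A+B = (5, 9)+(0, 3)]
2. M_y = 6  [2·M = A+B = (5, 9)+(0, 3)]
   so M = (5/2, 6)
3. C_x = 9  [C = 2·N−B = 2·(9/2, 10)−(0, 3)]
4. C_y = 17  [C = 2·N−B = 2·(9/2, 10)−(0, 3)]
   so C = (9, 17)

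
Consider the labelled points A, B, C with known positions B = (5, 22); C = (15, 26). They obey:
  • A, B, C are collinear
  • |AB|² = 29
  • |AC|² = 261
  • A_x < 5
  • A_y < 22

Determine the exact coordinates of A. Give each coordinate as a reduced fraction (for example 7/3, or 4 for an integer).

1. A_x = 0  [[A, B, C are collinear ⇒ -4x+10y-200=0] ∩ [|A−(5, 22)|²=29]]
2. A_y = 20  [[A, B, C are collinear ⇒ -4x+10y-200=0] ∩ [|A−(5, 22)|²=29]]
   so A = (0, 20)

A = (0, 20)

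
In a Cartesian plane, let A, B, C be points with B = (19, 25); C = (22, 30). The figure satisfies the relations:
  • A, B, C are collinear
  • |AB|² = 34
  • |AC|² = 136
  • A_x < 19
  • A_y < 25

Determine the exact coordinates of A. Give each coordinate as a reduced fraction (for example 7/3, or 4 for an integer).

A = (16, 20)

1. A_x = 16  [[A, B, C are collinear ⇒ -5x+3y+20=0] ∩ [|A−(19, 25)|²=34]]
2. A_y = 20  [[A, B, C are collinear ⇒ -5x+3y+20=0] ∩ [|A−(19, 25)|²=34]]
   so A = (16, 20)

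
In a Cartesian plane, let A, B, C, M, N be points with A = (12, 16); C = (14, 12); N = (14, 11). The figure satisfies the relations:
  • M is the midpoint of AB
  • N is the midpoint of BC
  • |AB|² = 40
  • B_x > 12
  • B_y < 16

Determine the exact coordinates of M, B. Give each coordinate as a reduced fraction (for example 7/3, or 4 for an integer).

1. B_x = 14  [B = 2·N−C = 2·(14, 11)−(14, 12)]
2. B_y = 10  [B = 2·N−C = 2·(14, 11)−(14, 12)]
   so B = (14, 10)
3. M_x = 13  [2·M = A+B = (12, 16)+(14, 10)]
4. M_y = 13  [2·M = A+B = (12, 16)+(14, 10)]
   so M = (13, 13)

M = (13, 13)
B = (14, 10)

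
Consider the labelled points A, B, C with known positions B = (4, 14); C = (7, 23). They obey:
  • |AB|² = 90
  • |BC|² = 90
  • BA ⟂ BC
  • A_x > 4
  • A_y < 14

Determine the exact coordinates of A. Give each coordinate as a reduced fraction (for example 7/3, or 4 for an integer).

1. A_x = 13  [[BA ⟂ BC ⇒ 3x+9y-138=0] ∩ [|A−(4, 14)|²=90]]
2. A_y = 11  [[BA ⟂ BC ⇒ 3x+9y-138=0] ∩ [|A−(4, 14)|²=90]]
   so A = (13, 11)

A = (13, 11)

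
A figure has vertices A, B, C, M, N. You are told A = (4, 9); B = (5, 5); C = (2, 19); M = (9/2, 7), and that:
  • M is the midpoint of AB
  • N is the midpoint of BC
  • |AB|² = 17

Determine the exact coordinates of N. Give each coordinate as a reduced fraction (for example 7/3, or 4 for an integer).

N = (7/2, 12)

1. N_x = 7/2  [2·N = B+C = (5, 5)+(2, 19)]
2. N_y = 12  [2·N = B+C = (5, 5)+(2, 19)]
   so N = (7/2, 12)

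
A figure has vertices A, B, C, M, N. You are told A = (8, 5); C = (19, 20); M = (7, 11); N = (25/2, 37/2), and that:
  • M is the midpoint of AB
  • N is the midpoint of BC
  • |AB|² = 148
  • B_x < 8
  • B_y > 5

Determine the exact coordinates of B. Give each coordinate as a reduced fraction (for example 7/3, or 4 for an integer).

B = (6, 17)

1. B_x = 6  [B = 2·M−A = 2·(7, 11)−(8, 5)]
2. B_y = 17  [B = 2·M−A = 2·(7, 11)−(8, 5)]
   so B = (6, 17)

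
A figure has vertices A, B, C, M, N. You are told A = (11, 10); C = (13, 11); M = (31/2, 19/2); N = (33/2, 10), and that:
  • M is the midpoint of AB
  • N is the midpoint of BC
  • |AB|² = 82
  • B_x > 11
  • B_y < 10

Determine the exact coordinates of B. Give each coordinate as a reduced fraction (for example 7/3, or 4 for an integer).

1. B_x = 20  [B = 2·M−A = 2·(31/2, 19/2)−(11, 10)]
2. B_y = 9  [B = 2·M−A = 2·(31/2, 19/2)−(11, 10)]
   so B = (20, 9)

B = (20, 9)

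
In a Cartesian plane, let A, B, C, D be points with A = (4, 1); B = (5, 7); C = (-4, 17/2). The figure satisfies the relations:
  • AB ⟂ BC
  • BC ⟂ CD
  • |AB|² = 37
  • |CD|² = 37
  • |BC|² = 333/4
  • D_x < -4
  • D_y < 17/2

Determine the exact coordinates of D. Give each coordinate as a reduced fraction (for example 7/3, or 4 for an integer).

D = (-5, 5/2)

1. D_x = -5  [[BC ⟂ CD ⇒ -9x+3/2y-195/4=0] ∩ [|D−(-4, 17/2)|²=37]]
2. D_y = 5/2  [[BC ⟂ CD ⇒ -9x+3/2y-195/4=0] ∩ [|D−(-4, 17/2)|²=37]]
   so D = (-5, 5/2)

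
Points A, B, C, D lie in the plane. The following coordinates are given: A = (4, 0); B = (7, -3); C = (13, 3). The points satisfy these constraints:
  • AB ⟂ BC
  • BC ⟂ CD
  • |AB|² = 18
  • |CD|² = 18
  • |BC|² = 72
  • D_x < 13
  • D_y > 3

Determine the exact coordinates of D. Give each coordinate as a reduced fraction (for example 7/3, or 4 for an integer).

D = (10, 6)

1. D_x = 10  [[BC ⟂ CD ⇒ 6x+6y-96=0] ∩ [|D−(13, 3)|²=18]]
2. D_y = 6  [[BC ⟂ CD ⇒ 6x+6y-96=0] ∩ [|D−(13, 3)|²=18]]
   so D = (10, 6)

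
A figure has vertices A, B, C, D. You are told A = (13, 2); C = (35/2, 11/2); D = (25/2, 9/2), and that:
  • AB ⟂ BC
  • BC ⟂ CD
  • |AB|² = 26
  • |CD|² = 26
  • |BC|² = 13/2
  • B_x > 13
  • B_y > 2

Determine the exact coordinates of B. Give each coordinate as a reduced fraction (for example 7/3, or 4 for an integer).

B = (18, 3)

1. B_x = 18  [[BC ⟂ CD ⇒ 5x+1y-93=0] ∩ [|B−(13, 2)|²=26]]
2. B_y = 3  [[BC ⟂ CD ⇒ 5x+1y-93=0] ∩ [|B−(13, 2)|²=26]]
   so B = (18, 3)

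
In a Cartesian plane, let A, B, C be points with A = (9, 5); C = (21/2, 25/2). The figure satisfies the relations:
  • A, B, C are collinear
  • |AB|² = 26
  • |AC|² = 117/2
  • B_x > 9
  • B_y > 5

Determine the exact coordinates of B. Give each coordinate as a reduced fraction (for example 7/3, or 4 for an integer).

1. B_x = 10  [[A, B, C are collinear ⇒ 15/2x-3/2y-60=0] ∩ [|B−(9, 5)|²=26]]
2. B_y = 10  [[A, B, C are collinear ⇒ 15/2x-3/2y-60=0] ∩ [|B−(9, 5)|²=26]]
   so B = (10, 10)

B = (10, 10)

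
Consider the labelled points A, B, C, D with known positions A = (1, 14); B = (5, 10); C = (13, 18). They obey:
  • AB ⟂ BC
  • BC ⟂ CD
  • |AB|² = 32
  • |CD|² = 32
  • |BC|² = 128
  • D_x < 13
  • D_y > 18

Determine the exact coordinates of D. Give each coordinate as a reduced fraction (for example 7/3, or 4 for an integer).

D = (9, 22)

1. D_x = 9  [[BC ⟂ CD ⇒ 8x+8y-248=0] ∩ [|D−(13, 18)|²=32]]
2. D_y = 22  [[BC ⟂ CD ⇒ 8x+8y-248=0] ∩ [|D−(13, 18)|²=32]]
   so D = (9, 22)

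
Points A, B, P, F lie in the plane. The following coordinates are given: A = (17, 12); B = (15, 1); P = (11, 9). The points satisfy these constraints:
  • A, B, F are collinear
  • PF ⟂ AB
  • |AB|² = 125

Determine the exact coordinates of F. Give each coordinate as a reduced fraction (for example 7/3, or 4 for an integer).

F = (407/25, 201/25)

1. F_x = 407/25  [[A, B, F are collinear ⇒ 11x-2y-163=0] ∩ [PF ⟂ AB ⇒ -2x-11y+121=0]]
2. F_y = 201/25  [[A, B, F are collinear ⇒ 11x-2y-163=0] ∩ [PF ⟂ AB ⇒ -2x-11y+121=0]]
   so F = (407/25, 201/25)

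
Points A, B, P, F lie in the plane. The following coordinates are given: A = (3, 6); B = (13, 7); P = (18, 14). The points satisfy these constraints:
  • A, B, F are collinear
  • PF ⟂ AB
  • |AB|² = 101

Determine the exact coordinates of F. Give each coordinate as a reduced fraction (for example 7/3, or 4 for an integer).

F = (1883/101, 764/101)

1. F_x = 1883/101  [[A, B, F are collinear ⇒ -1x+10y-57=0] ∩ [PF ⟂ AB ⇒ 10x+1y-194=0]]
2. F_y = 764/101  [[A, B, F are collinear ⇒ -1x+10y-57=0] ∩ [PF ⟂ AB ⇒ 10x+1y-194=0]]
   so F = (1883/101, 764/101)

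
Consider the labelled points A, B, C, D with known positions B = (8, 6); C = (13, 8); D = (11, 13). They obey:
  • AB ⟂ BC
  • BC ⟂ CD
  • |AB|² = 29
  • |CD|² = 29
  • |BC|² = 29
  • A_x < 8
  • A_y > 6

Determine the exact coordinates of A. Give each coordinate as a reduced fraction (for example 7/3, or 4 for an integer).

A = (6, 11)

1. A_x = 6  [[AB ⟂ BC ⇒ -5x-2y+52=0] ∩ [|A−(8, 6)|²=29]]
2. A_y = 11  [[AB ⟂ BC ⇒ -5x-2y+52=0] ∩ [|A−(8, 6)|²=29]]
   so A = (6, 11)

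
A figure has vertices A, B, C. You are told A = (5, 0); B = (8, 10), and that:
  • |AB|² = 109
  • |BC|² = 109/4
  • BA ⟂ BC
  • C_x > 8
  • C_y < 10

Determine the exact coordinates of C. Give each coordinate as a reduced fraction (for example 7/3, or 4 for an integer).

C = (13, 17/2)

1. C_x = 13  [[BA ⟂ BC ⇒ -3x-10y+124=0] ∩ [|C−(8, 10)|²=109/4]]
2. C_y = 17/2  [[BA ⟂ BC ⇒ -3x-10y+124=0] ∩ [|C−(8, 10)|²=109/4]]
   so C = (13, 17/2)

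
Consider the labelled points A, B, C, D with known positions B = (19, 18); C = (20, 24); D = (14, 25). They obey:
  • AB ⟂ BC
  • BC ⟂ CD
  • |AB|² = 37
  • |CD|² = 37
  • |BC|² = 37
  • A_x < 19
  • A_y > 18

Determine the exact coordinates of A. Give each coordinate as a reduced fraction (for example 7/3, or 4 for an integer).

1. A_x = 13  [[AB ⟂ BC ⇒ -1x-6y+127=0] ∩ [|A−(19, 18)|²=37]]
2. A_y = 19  [[AB ⟂ BC ⇒ -1x-6y+127=0] ∩ [|A−(19, 18)|²=37]]
   so A = (13, 19)

A = (13, 19)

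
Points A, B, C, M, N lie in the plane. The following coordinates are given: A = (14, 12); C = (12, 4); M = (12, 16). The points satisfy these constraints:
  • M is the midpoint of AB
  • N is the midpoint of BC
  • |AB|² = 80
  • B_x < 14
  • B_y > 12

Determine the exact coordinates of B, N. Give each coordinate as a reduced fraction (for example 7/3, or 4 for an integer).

B = (10, 20)
N = (11, 12)

1. B_x = 10  [B = 2·M−A = 2·(12, 16)−(14, 12)]
2. B_y = 20  [B = 2·M−A = 2·(12, 16)−(14, 12)]
   so B = (10, 20)
3. N_x = 11  [2·N = B+C = (10, 20)+(12, 4)]
4. N_y = 12  [2·N = B+C = (10, 20)+(12, 4)]
   so N = (11, 12)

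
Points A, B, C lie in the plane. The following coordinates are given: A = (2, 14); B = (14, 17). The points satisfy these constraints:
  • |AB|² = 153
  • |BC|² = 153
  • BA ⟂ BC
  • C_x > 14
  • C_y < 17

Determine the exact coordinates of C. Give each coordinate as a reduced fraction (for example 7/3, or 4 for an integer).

1. C_x = 17  [[BA ⟂ BC ⇒ -12x-3y+219=0] ∩ [|C−(14, 17)|²=153]]
2. C_y = 5  [[BA ⟂ BC ⇒ -12x-3y+219=0] ∩ [|C−(14, 17)|²=153]]
   so C = (17, 5)

C = (17, 5)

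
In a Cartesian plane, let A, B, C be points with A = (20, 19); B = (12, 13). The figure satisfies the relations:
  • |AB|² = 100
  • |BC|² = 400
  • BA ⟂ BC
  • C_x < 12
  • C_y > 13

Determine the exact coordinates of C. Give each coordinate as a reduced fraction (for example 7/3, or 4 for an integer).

C = (0, 29)

1. C_x = 0  [[BA ⟂ BC ⇒ 8x+6y-174=0] ∩ [|C−(12, 13)|²=400]]
2. C_y = 29  [[BA ⟂ BC ⇒ 8x+6y-174=0] ∩ [|C−(12, 13)|²=400]]
   so C = (0, 29)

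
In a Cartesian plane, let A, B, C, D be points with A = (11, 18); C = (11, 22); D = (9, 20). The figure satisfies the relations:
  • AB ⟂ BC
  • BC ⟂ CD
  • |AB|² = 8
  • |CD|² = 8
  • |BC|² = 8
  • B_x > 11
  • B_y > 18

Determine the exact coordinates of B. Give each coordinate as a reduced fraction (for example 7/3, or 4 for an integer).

B = (13, 20)

1. B_x = 13  [[BC ⟂ CD ⇒ 2x+2y-66=0] ∩ [|B−(11, 18)|²=8]]
2. B_y = 20  [[BC ⟂ CD ⇒ 2x+2y-66=0] ∩ [|B−(11, 18)|²=8]]
   so B = (13, 20)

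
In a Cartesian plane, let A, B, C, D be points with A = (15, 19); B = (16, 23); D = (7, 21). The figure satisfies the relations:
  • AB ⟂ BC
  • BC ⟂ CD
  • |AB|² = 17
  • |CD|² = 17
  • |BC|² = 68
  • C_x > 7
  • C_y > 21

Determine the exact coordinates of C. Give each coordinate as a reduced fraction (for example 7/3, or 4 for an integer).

C = (8, 25)

1. C_x = 8  [[AB ⟂ BC ⇒ 1x+4y-108=0] ∩ [|C−(7, 21)|²=17]]
2. C_y = 25  [[AB ⟂ BC ⇒ 1x+4y-108=0] ∩ [|C−(7, 21)|²=17]]
   so C = (8, 25)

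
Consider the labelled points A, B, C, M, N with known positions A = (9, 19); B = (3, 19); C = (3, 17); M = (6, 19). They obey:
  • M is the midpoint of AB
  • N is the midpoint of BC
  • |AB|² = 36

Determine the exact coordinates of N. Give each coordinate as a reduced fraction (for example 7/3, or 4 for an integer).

1. N_x = 3  [2·N = B+C = (3, 19)+(3, 17)]
2. N_y = 18  [2·N = B+C = (3, 19)+(3, 17)]
   so N = (3, 18)

N = (3, 18)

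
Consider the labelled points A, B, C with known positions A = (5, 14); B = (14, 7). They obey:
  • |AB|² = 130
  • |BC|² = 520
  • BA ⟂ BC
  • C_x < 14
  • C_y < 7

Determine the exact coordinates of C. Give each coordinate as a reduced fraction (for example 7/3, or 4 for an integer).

C = (0, -11)

1. C_x = 0  [[BA ⟂ BC ⇒ -9x+7y+77=0] ∩ [|C−(14, 7)|²=520]]
2. C_y = -11  [[BA ⟂ BC ⇒ -9x+7y+77=0] ∩ [|C−(14, 7)|²=520]]
   so C = (0, -11)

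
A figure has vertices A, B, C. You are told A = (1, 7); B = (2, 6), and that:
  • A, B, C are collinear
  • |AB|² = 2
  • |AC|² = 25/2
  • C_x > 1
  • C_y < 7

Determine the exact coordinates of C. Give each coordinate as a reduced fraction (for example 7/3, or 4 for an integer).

C = (7/2, 9/2)

1. C_x = 7/2  [[A, B, C are collinear ⇒ 1x+1y-8=0] ∩ [|C−(1, 7)|²=25/2]]
2. C_y = 9/2  [[A, B, C are collinear ⇒ 1x+1y-8=0] ∩ [|C−(1, 7)|²=25/2]]
   so C = (7/2, 9/2)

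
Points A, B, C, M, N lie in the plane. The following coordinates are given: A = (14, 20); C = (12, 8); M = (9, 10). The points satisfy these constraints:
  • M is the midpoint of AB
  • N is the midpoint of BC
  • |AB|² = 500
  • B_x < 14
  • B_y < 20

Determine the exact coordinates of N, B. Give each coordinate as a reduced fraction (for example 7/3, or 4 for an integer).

1. B_x = 4  [B = 2·M−A = 2·(9, 10)−(14, 20)]
2. B_y = 0  [B = 2·M−A = 2·(9, 10)−(14, 20)]
   so B = (4, 0)
3. N_x = 8  [2·N = B+C = (4, 0)+(12, 8)]
4. N_y = 4  [2·N = B+C = (4, 0)+(12, 8)]
   so N = (8, 4)

N = (8, 4)
B = (4, 0)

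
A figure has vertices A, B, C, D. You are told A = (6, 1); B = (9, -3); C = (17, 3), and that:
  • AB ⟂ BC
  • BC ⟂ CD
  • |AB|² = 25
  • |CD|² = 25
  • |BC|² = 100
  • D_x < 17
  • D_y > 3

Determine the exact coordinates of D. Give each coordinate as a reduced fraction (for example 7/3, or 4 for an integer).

1. D_x = 14  [[BC ⟂ CD ⇒ 8x+6y-154=0] ∩ [|D−(17, 3)|²=25]]
2. D_y = 7  [[BC ⟂ CD ⇒ 8x+6y-154=0] ∩ [|D−(17, 3)|²=25]]
   so D = (14, 7)

D = (14, 7)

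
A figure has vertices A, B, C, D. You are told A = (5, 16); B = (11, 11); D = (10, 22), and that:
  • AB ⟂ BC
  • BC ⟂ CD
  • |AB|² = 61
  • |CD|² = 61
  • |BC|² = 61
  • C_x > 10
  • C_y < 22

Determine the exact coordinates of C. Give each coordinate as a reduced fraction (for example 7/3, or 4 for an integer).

1. C_x = 16  [[AB ⟂ BC ⇒ 6x-5y-11=0] ∩ [|C−(10, 22)|²=61]]
2. C_y = 17  [[AB ⟂ BC ⇒ 6x-5y-11=0] ∩ [|C−(10, 22)|²=61]]
   so C = (16, 17)

C = (16, 17)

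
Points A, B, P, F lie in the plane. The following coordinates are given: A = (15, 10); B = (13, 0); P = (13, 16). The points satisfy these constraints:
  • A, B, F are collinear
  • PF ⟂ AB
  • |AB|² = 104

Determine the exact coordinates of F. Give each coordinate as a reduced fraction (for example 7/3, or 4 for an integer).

1. F_x = 209/13  [[A, B, F are collinear ⇒ 10x-2y-130=0] ∩ [PF ⟂ AB ⇒ -2x-10y+186=0]]
2. F_y = 200/13  [[A, B, F are collinear ⇒ 10x-2y-130=0] ∩ [PF ⟂ AB ⇒ -2x-10y+186=0]]
   so F = (209/13, 200/13)

F = (209/13, 200/13)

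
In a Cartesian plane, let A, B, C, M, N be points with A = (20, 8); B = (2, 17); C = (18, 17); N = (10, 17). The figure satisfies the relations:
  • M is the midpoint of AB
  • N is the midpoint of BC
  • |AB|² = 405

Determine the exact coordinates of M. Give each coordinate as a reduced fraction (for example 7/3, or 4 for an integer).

M = (11, 25/2)

1. M_x = 11  [2·M = A+B = (20, 8)+(2, 17)]
2. M_y = 25/2  [2·M = A+B = (20, 8)+(2, 17)]
   so M = (11, 25/2)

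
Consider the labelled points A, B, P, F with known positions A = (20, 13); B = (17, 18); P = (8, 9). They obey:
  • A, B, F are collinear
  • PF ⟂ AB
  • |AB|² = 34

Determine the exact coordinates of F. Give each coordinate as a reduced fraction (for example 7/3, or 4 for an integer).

1. F_x = 316/17  [[A, B, F are collinear ⇒ -5x-3y+139=0] ∩ [PF ⟂ AB ⇒ -3x+5y-21=0]]
2. F_y = 261/17  [[A, B, F are collinear ⇒ -5x-3y+139=0] ∩ [PF ⟂ AB ⇒ -3x+5y-21=0]]
   so F = (316/17, 261/17)

F = (316/17, 261/17)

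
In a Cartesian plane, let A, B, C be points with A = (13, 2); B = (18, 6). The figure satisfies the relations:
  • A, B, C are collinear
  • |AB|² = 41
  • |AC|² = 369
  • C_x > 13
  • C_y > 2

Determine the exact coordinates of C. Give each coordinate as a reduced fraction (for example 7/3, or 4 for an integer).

1. C_x = 28  [[A, B, C are collinear ⇒ -4x+5y+42=0] ∩ [|C−(13, 2)|²=369]]
2. C_y = 14  [[A, B, C are collinear ⇒ -4x+5y+42=0] ∩ [|C−(13, 2)|²=369]]
   so C = (28, 14)

C = (28, 14)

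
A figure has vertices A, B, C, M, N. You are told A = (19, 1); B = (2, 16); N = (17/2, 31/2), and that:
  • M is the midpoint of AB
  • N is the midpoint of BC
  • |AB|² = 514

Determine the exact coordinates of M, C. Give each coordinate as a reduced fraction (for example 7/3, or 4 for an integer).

1. M_x = 21/2  [2·M = A+B = (19, 1)+(2, 16)]
2. M_y = 17/2  [2·M = A+B = (19, 1)+(2, 16)]
   so M = (21/2, 17/2)
3. C_x = 15  [C = 2·N−B = 2·(17/2, 31/2)−(2, 16)]
4. C_y = 15  [C = 2·N−B = 2·(17/2, 31/2)−(2, 16)]
   so C = (15, 15)

M = (21/2, 17/2)
C = (15, 15)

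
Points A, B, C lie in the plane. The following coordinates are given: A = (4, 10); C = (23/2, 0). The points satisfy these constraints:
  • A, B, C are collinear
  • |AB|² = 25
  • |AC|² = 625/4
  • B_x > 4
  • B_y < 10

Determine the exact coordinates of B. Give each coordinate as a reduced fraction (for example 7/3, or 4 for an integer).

B = (7, 6)

1. B_x = 7  [[A, B, C are collinear ⇒ -10x-15/2y+115=0] ∩ [|B−(4, 10)|²=25]]
2. B_y = 6  [[A, B, C are collinear ⇒ -10x-15/2y+115=0] ∩ [|B−(4, 10)|²=25]]
   so B = (7, 6)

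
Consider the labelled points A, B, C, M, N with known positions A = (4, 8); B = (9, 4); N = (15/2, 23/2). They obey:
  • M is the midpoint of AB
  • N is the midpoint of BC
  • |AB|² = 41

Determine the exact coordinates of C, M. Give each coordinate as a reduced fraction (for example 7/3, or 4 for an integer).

1. M_x = 13/2  [2·M = A+B = (4, 8)+(9, 4)]
2. M_y = 6  [2·M = A+B = (4, 8)+(9, 4)]
   so M = (13/2, 6)
3. C_x = 6  [C = 2·N−B = 2·(15/2, 23/2)−(9, 4)]
4. C_y = 19  [C = 2·N−B = 2·(15/2, 23/2)−(9, 4)]
   so C = (6, 19)

C = (6, 19)
M = (13/2, 6)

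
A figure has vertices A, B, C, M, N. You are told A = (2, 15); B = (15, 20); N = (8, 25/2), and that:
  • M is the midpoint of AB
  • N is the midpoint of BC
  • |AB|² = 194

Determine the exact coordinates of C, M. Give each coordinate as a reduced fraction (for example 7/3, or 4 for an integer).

C = (1, 5)
M = (17/2, 35/2)

1. M_x = 17/2  [2·M = A+B = (2, 15)+(15, 20)]
2. M_y = 35/2  [2·M = A+B = (2, 15)+(15, 20)]
   so M = (17/2, 35/2)
3. C_x = 1  [C = 2·N−B = 2·(8, 25/2)−(15, 20)]
4. C_y = 5  [C = 2·N−B = 2·(8, 25/2)−(15, 20)]
   so C = (1, 5)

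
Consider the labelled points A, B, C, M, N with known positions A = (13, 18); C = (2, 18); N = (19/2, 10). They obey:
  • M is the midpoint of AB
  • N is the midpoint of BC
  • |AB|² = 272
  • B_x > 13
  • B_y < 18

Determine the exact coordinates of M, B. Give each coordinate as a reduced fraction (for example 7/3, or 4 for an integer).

M = (15, 10)
B = (17, 2)

1. B_x = 17  [B = 2·N−C = 2·(19/2, 10)−(2, 18)]
2. B_y = 2  [B = 2·N−C = 2·(19/2, 10)−(2, 18)]
   so B = (17, 2)
3. M_x = 15  [2·M = A+B = (13, 18)+(17, 2)]
4. M_y = 10  [2·M = A+B = (13, 18)+(17, 2)]
   so M = (15, 10)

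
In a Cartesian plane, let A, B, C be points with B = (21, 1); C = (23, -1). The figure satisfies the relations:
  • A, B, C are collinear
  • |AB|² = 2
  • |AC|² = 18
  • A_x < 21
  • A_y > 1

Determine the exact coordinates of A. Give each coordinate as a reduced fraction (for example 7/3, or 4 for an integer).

1. A_x = 20  [[A, B, C are collinear ⇒ 2x+2y-44=0] ∩ [|A−(21, 1)|²=2]]
2. A_y = 2  [[A, B, C are collinear ⇒ 2x+2y-44=0] ∩ [|A−(21, 1)|²=2]]
   so A = (20, 2)

A = (20, 2)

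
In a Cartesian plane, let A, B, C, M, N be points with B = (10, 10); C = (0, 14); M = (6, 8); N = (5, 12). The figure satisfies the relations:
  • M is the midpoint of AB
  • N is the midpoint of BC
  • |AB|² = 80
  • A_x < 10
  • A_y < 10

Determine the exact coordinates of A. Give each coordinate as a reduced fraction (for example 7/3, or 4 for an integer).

A = (2, 6)

1. A_x = 2  [A = 2·M−B = 2·(6, 8)−(10, 10)]
2. A_y = 6  [A = 2·M−B = 2·(6, 8)−(10, 10)]
   so A = (2, 6)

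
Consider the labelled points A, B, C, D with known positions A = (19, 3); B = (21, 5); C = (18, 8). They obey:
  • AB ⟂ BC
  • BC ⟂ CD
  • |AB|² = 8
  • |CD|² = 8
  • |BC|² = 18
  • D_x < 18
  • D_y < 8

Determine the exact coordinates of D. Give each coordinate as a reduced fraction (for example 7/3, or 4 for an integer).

D = (16, 6)

1. D_x = 16  [[BC ⟂ CD ⇒ -3x+3y+30=0] ∩ [|D−(18, 8)|²=8]]
2. D_y = 6  [[BC ⟂ CD ⇒ -3x+3y+30=0] ∩ [|D−(18, 8)|²=8]]
   so D = (16, 6)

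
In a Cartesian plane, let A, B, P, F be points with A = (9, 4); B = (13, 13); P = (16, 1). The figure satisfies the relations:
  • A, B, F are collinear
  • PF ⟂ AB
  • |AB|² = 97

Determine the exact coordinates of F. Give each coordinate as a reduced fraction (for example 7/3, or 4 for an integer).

F = (877/97, 397/97)

1. F_x = 877/97  [[A, B, F are collinear ⇒ -9x+4y+65=0] ∩ [PF ⟂ AB ⇒ 4x+9y-73=0]]
2. F_y = 397/97  [[A, B, F are collinear ⇒ -9x+4y+65=0] ∩ [PF ⟂ AB ⇒ 4x+9y-73=0]]
   so F = (877/97, 397/97)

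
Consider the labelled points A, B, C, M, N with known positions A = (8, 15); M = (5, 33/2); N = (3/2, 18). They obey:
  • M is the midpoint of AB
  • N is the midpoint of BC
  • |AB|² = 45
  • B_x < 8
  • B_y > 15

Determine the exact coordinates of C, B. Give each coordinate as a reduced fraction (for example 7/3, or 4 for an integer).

C = (1, 18)
B = (2, 18)

1. B_x = 2  [B = 2·M−A = 2·(5, 33/2)−(8, 15)]
2. B_y = 18  [B = 2·M−A = 2·(5, 33/2)−(8, 15)]
   so B = (2, 18)
3. C_x = 1  [C = 2·N−B = 2·(3/2, 18)−(2, 18)]
4. C_y = 18  [C = 2·N−B = 2·(3/2, 18)−(2, 18)]
   so C = (1, 18)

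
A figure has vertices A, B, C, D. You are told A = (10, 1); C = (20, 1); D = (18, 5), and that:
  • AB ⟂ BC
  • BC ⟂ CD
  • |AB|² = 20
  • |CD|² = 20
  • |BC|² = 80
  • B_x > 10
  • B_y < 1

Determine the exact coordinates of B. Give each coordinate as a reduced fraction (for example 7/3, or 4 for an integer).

B = (12, -3)

1. B_x = 12  [[BC ⟂ CD ⇒ 2x-4y-36=0] ∩ [|B−(10, 1)|²=20]]
2. B_y = -3  [[BC ⟂ CD ⇒ 2x-4y-36=0] ∩ [|B−(10, 1)|²=20]]
   so B = (12, -3)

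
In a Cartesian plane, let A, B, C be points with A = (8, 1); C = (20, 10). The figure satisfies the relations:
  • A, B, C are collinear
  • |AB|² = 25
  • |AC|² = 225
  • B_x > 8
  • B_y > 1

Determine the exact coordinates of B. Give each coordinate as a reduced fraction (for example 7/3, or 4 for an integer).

1. B_x = 12  [[A, B, C are collinear ⇒ 9x-12y-60=0] ∩ [|B−(8, 1)|²=25]]
2. B_y = 4  [[A, B, C are collinear ⇒ 9x-12y-60=0] ∩ [|B−(8, 1)|²=25]]
   so B = (12, 4)

B = (12, 4)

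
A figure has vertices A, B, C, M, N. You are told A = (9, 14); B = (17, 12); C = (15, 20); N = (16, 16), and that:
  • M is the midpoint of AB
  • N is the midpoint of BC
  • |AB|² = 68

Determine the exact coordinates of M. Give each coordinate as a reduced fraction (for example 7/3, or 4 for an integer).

1. M_x = 13  [2·M = A+B = (9, 14)+(17, 12)]
2. M_y = 13  [2·M = A+B = (9, 14)+(17, 12)]
   so M = (13, 13)

M = (13, 13)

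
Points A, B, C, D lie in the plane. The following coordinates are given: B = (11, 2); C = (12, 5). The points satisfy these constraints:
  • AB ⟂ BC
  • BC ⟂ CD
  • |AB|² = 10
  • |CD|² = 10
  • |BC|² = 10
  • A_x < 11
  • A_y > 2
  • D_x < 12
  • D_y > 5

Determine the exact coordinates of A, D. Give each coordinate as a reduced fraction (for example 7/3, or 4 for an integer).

1. A_x = 8  [[AB ⟂ BC ⇒ -1x-3y+17=0] ∩ [|A−(11, 2)|²=10]]
2. A_y = 3  [[AB ⟂ BC ⇒ -1x-3y+17=0] ∩ [|A−(11, 2)|²=10]]
   so A = (8, 3)
3. D_x = 9  [[BC ⟂ CD ⇒ 1x+3y-27=0] ∩ [|D−(12, 5)|²=10]]
4. D_y = 6  [[BC ⟂ CD ⇒ 1x+3y-27=0] ∩ [|D−(12, 5)|²=10]]
   so D = (9, 6)

A = (8, 3)
D = (9, 6)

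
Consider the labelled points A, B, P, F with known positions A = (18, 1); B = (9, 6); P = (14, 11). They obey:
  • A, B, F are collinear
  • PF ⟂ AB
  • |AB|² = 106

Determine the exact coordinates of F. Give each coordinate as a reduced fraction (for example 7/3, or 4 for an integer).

F = (567/53, 268/53)

1. F_x = 567/53  [[A, B, F are collinear ⇒ -5x-9y+99=0] ∩ [PF ⟂ AB ⇒ -9x+5y+71=0]]
2. F_y = 268/53  [[A, B, F are collinear ⇒ -5x-9y+99=0] ∩ [PF ⟂ AB ⇒ -9x+5y+71=0]]
   so F = (567/53, 268/53)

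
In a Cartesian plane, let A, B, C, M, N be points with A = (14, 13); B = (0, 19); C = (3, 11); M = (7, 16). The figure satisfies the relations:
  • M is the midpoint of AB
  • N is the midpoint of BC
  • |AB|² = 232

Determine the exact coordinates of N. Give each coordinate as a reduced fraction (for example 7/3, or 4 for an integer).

N = (3/2, 15)

1. N_x = 3/2  [2·N = B+C = (0, 19)+(3, 11)]
2. N_y = 15  [2·N = B+C = (0, 19)+(3, 11)]
   so N = (3/2, 15)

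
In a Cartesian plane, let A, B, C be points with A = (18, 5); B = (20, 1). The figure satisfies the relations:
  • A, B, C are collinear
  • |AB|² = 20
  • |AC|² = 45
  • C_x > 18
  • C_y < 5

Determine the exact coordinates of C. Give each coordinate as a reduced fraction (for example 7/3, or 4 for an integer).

C = (21, -1)

1. C_x = 21  [[A, B, C are collinear ⇒ 4x+2y-82=0] ∩ [|C−(18, 5)|²=45]]
2. C_y = -1  [[A, B, C are collinear ⇒ 4x+2y-82=0] ∩ [|C−(18, 5)|²=45]]
   so C = (21, -1)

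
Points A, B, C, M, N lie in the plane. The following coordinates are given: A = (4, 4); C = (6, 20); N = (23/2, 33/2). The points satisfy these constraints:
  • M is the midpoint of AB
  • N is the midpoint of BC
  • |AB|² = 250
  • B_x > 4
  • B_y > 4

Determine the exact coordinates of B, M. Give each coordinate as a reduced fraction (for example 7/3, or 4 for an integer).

B = (17, 13)
M = (21/2, 17/2)

1. B_x = 17  [B = 2·N−C = 2·(23/2, 33/2)−(6, 20)]
2. B_y = 13  [B = 2·N−C = 2·(23/2, 33/2)−(6, 20)]
   so B = (17, 13)
3. M_x = 21/2  [2·M = A+B = (4, 4)+(17, 13)]
4. M_y = 17/2  [2·M = A+B = (4, 4)+(17, 13)]
   so M = (21/2, 17/2)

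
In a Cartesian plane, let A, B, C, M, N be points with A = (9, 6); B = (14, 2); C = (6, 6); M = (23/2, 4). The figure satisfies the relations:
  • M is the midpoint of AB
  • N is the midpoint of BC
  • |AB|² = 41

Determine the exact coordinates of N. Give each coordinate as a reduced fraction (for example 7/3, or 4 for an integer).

1. N_x = 10  [2·N = B+C = (14, 2)+(6, 6)]
2. N_y = 4  [2·N = B+C = (14, 2)+(6, 6)]
   so N = (10, 4)

N = (10, 4)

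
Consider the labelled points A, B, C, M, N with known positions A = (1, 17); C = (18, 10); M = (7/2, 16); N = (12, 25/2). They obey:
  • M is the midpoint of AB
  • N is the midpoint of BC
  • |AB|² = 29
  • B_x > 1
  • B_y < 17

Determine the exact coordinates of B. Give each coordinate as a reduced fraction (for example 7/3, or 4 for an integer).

B = (6, 15)

1. B_x = 6  [B = 2·M−A = 2·(7/2, 16)−(1, 17)]
2. B_y = 15  [B = 2·M−A = 2·(7/2, 16)−(1, 17)]
   so B = (6, 15)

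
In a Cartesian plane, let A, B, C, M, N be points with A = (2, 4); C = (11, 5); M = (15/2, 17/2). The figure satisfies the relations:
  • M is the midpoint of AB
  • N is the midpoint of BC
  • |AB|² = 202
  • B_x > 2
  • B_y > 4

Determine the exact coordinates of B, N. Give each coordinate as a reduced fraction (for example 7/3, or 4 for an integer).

1. B_x = 13  [B = 2·M−A = 2·(15/2, 17/2)−(2, 4)]
2. B_y = 13  [B = 2·M−A = 2·(15/2, 17/2)−(2, 4)]
   so B = (13, 13)
3. N_x = 12  [2·N = B+C = (13, 13)+(11, 5)]
4. N_y = 9  [2·N = B+C = (13, 13)+(11, 5)]
   so N = (12, 9)

B = (13, 13)
N = (12, 9)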